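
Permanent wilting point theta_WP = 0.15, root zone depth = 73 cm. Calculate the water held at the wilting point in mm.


Step 1: Water (mm) = theta_WP * depth * 10
Step 2: Water = 0.15 * 73 * 10
Step 3: Water = 109.5 mm

109.5


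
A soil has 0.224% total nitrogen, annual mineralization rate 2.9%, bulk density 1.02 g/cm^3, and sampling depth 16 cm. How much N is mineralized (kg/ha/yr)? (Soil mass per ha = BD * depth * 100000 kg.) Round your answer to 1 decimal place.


Step 1: Soil mass per ha = BD * depth * 100000 = 1.02 * 16 * 100000 = 1632000 kg
Step 2: Total N pool = soil mass * N%/100 = 1632000 * 0.224/100 = 3655.68 kg/ha
Step 3: N mineralized = N pool * rate%/100 = 3655.68 * 2.9/100 = 106.0 kg/ha/yr

106.0


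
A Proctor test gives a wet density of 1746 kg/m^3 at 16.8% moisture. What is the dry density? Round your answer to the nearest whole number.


Step 1: Dry density = wet density / (1 + w/100)
Step 2: Dry density = 1746 / (1 + 16.8/100)
Step 3: Dry density = 1746 / 1.168
Step 4: Dry density = 1495 kg/m^3

1495


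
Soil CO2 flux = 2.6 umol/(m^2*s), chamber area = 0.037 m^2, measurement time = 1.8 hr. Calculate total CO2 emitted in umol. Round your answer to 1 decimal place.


Step 1: Convert time to seconds: 1.8 hr * 3600 = 6480.0 s
Step 2: Total = flux * area * time_s
Step 3: Total = 2.6 * 0.037 * 6480.0
Step 4: Total = 623.4 umol

623.4


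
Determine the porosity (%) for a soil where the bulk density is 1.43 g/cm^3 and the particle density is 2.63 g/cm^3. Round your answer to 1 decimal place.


Step 1: Formula: n = 100 * (1 - BD / PD)
Step 2: n = 100 * (1 - 1.43 / 2.63)
Step 3: n = 100 * (1 - 0.54373)
Step 4: n = 45.6%

45.6


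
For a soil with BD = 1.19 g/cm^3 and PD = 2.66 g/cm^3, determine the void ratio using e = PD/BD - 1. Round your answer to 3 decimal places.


Step 1: e = PD / BD - 1
Step 2: e = 2.66 / 1.19 - 1
Step 3: e = 2.23529 - 1
Step 4: e = 1.235

1.235


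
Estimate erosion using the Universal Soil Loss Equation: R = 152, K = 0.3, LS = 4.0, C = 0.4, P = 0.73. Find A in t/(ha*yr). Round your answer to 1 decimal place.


Step 1: A = R * K * LS * C * P
Step 2: R * K = 152 * 0.3 = 45.6
Step 3: (R*K) * LS = 45.6 * 4.0 = 182.4
Step 4: * C * P = 182.4 * 0.4 * 0.73 = 53.3
Step 5: A = 53.3 t/(ha*yr)

53.3


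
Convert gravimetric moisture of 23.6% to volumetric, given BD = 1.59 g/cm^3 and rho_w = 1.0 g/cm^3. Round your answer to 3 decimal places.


Step 1: theta = (w / 100) * BD / rho_w
Step 2: theta = (23.6 / 100) * 1.59 / 1.0
Step 3: theta = 0.236 * 1.59
Step 4: theta = 0.375

0.375


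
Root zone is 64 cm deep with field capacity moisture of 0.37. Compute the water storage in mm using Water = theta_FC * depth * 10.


Step 1: Water (mm) = theta_FC * depth (cm) * 10
Step 2: Water = 0.37 * 64 * 10
Step 3: Water = 236.8 mm

236.8


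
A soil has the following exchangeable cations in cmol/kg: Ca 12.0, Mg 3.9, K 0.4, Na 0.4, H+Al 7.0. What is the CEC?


Step 1: CEC = Ca + Mg + K + Na + (H+Al)
Step 2: CEC = 12.0 + 3.9 + 0.4 + 0.4 + 7.0
Step 3: CEC = 23.7 cmol/kg

23.7


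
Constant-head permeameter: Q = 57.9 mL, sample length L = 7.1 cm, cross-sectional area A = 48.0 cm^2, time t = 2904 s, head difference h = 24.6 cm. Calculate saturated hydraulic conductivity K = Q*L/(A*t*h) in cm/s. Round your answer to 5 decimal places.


Step 1: K = Q * L / (A * t * h)
Step 2: Numerator = 57.9 * 7.1 = 411.09
Step 3: Denominator = 48.0 * 2904 * 24.6 = 3429043.2
Step 4: K = 411.09 / 3429043.2 = 0.00012 cm/s

0.00012


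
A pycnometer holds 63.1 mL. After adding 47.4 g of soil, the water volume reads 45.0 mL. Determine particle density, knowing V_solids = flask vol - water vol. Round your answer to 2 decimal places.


Step 1: Volume of solids = flask volume - water volume with soil
Step 2: V_solids = 63.1 - 45.0 = 18.1 mL
Step 3: Particle density = mass / V_solids = 47.4 / 18.1 = 2.62 g/cm^3

2.62


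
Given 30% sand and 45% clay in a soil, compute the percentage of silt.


Step 1: sand + silt + clay = 100%
Step 2: silt = 100 - sand - clay
Step 3: silt = 100 - 30 - 45
Step 4: silt = 25%

25


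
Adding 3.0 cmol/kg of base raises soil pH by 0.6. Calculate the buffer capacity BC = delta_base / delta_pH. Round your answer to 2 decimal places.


Step 1: BC = change in base / change in pH
Step 2: BC = 3.0 / 0.6
Step 3: BC = 5.0 cmol/(kg*pH unit)

5.0


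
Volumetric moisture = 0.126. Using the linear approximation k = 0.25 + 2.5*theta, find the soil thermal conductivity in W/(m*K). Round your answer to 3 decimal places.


Step 1: k = 0.25 + 2.5 * theta
Step 2: k = 0.25 + 2.5 * 0.126
Step 3: k = 0.25 + 0.315
Step 4: k = 0.565 W/(m*K)

0.565


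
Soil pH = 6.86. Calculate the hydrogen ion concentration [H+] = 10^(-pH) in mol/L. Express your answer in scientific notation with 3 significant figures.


Step 1: [H+] = 10^(-pH)
Step 2: [H+] = 10^(-6.86)
Step 3: [H+] = 1.38e-07 mol/L

1.38e-07


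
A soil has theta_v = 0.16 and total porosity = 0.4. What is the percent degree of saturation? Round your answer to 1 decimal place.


Step 1: S = 100 * theta_v / n
Step 2: S = 100 * 0.16 / 0.4
Step 3: S = 40.0%

40.0


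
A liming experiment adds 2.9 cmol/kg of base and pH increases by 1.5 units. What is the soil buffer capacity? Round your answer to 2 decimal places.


Step 1: BC = change in base / change in pH
Step 2: BC = 2.9 / 1.5
Step 3: BC = 1.93 cmol/(kg*pH unit)

1.93


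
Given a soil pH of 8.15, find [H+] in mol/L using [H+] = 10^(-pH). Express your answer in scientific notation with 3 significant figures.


Step 1: [H+] = 10^(-pH)
Step 2: [H+] = 10^(-8.15)
Step 3: [H+] = 7.08e-09 mol/L

7.08e-09


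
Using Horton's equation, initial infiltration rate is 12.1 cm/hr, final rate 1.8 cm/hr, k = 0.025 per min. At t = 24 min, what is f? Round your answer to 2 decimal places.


Step 1: f = fc + (f0 - fc) * exp(-k * t)
Step 2: exp(-0.025 * 24) = 0.548812
Step 3: f = 1.8 + (12.1 - 1.8) * 0.548812
Step 4: f = 1.8 + 10.3 * 0.548812
Step 5: f = 7.45 cm/hr

7.45


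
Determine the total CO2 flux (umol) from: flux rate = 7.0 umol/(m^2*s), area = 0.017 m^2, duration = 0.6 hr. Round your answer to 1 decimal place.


Step 1: Convert time to seconds: 0.6 hr * 3600 = 2160.0 s
Step 2: Total = flux * area * time_s
Step 3: Total = 7.0 * 0.017 * 2160.0
Step 4: Total = 257.0 umol

257.0


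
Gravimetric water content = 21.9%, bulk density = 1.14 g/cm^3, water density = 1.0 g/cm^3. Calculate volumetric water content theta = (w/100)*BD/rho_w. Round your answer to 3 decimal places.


Step 1: theta = (w / 100) * BD / rho_w
Step 2: theta = (21.9 / 100) * 1.14 / 1.0
Step 3: theta = 0.219 * 1.14
Step 4: theta = 0.25

0.25


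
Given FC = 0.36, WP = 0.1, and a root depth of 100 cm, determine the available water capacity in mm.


Step 1: Available water = (FC - WP) * depth * 10
Step 2: AW = (0.36 - 0.1) * 100 * 10
Step 3: AW = 0.26 * 100 * 10
Step 4: AW = 260.0 mm

260.0


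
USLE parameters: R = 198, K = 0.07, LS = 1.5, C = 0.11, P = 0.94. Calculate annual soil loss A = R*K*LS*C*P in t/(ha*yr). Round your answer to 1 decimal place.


Step 1: A = R * K * LS * C * P
Step 2: R * K = 198 * 0.07 = 13.86
Step 3: (R*K) * LS = 13.86 * 1.5 = 20.79
Step 4: * C * P = 20.79 * 0.11 * 0.94 = 2.1
Step 5: A = 2.1 t/(ha*yr)

2.1


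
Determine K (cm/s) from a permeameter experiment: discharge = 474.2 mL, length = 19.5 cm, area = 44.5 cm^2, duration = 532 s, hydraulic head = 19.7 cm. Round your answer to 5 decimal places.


Step 1: K = Q * L / (A * t * h)
Step 2: Numerator = 474.2 * 19.5 = 9246.9
Step 3: Denominator = 44.5 * 532 * 19.7 = 466377.8
Step 4: K = 9246.9 / 466377.8 = 0.01983 cm/s

0.01983


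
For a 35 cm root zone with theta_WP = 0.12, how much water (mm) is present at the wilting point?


Step 1: Water (mm) = theta_WP * depth * 10
Step 2: Water = 0.12 * 35 * 10
Step 3: Water = 42.0 mm

42.0


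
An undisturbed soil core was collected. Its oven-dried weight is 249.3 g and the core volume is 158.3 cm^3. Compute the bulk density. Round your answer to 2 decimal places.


Step 1: Identify the formula: BD = dry mass / volume
Step 2: Substitute values: BD = 249.3 / 158.3
Step 3: BD = 1.57 g/cm^3

1.57


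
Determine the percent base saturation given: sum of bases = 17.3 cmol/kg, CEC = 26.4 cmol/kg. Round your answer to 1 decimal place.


Step 1: BS = 100 * (sum of bases) / CEC
Step 2: BS = 100 * 17.3 / 26.4
Step 3: BS = 65.5%

65.5


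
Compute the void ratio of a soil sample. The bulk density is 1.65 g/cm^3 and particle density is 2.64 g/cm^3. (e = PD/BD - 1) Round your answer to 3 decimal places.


Step 1: e = PD / BD - 1
Step 2: e = 2.64 / 1.65 - 1
Step 3: e = 1.6 - 1
Step 4: e = 0.6

0.6


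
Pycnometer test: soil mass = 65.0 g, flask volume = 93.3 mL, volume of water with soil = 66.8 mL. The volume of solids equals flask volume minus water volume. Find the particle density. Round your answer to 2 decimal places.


Step 1: Volume of solids = flask volume - water volume with soil
Step 2: V_solids = 93.3 - 66.8 = 26.5 mL
Step 3: Particle density = mass / V_solids = 65.0 / 26.5 = 2.45 g/cm^3

2.45


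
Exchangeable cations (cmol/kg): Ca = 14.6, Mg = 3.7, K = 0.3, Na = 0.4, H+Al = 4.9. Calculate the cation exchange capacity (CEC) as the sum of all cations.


Step 1: CEC = Ca + Mg + K + Na + (H+Al)
Step 2: CEC = 14.6 + 3.7 + 0.3 + 0.4 + 4.9
Step 3: CEC = 23.9 cmol/kg

23.9


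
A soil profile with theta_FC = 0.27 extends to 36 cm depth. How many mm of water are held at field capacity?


Step 1: Water (mm) = theta_FC * depth (cm) * 10
Step 2: Water = 0.27 * 36 * 10
Step 3: Water = 97.2 mm

97.2


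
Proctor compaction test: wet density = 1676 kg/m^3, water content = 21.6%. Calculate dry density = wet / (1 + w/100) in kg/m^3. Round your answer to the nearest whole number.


Step 1: Dry density = wet density / (1 + w/100)
Step 2: Dry density = 1676 / (1 + 21.6/100)
Step 3: Dry density = 1676 / 1.216
Step 4: Dry density = 1378 kg/m^3

1378


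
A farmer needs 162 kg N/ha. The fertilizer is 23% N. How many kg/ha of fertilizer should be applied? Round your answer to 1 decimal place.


Step 1: Fertilizer rate = target N / (N content / 100)
Step 2: Rate = 162 / (23 / 100)
Step 3: Rate = 162 / 0.23
Step 4: Rate = 704.3 kg/ha

704.3


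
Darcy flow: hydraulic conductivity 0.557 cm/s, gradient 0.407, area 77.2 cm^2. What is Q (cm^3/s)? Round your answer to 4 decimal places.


Step 1: Apply Darcy's law: Q = K * i * A
Step 2: Q = 0.557 * 0.407 * 77.2
Step 3: Q = 17.5012 cm^3/s

17.5012


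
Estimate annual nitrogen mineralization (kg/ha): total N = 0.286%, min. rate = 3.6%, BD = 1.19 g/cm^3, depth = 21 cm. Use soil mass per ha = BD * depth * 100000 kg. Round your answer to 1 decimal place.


Step 1: Soil mass per ha = BD * depth * 100000 = 1.19 * 21 * 100000 = 2499000 kg
Step 2: Total N pool = soil mass * N%/100 = 2499000 * 0.286/100 = 7147.14 kg/ha
Step 3: N mineralized = N pool * rate%/100 = 7147.14 * 3.6/100 = 257.3 kg/ha/yr

257.3


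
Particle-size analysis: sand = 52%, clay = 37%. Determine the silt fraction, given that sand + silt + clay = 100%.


Step 1: sand + silt + clay = 100%
Step 2: silt = 100 - sand - clay
Step 3: silt = 100 - 52 - 37
Step 4: silt = 11%

11


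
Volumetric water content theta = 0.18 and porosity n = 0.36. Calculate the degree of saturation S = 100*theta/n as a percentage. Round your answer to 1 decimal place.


Step 1: S = 100 * theta_v / n
Step 2: S = 100 * 0.18 / 0.36
Step 3: S = 50.0%

50.0


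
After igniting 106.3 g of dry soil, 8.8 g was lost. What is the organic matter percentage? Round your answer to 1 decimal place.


Step 1: OM% = 100 * LOI / sample mass
Step 2: OM = 100 * 8.8 / 106.3
Step 3: OM = 8.3%

8.3


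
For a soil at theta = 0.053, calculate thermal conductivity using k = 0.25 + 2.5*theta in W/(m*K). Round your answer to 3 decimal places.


Step 1: k = 0.25 + 2.5 * theta
Step 2: k = 0.25 + 2.5 * 0.053
Step 3: k = 0.25 + 0.133
Step 4: k = 0.383 W/(m*K)

0.383


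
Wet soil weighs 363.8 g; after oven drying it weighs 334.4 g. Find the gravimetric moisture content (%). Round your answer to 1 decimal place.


Step 1: Water mass = wet - dry = 363.8 - 334.4 = 29.4 g
Step 2: w = 100 * water mass / dry mass
Step 3: w = 100 * 29.4 / 334.4 = 8.8%

8.8


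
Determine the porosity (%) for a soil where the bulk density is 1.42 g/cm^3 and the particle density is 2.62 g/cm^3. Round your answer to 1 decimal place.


Step 1: Formula: n = 100 * (1 - BD / PD)
Step 2: n = 100 * (1 - 1.42 / 2.62)
Step 3: n = 100 * (1 - 0.54198)
Step 4: n = 45.8%

45.8


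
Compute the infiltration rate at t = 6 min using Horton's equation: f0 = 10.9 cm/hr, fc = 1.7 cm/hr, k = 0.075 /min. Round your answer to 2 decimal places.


Step 1: f = fc + (f0 - fc) * exp(-k * t)
Step 2: exp(-0.075 * 6) = 0.637628
Step 3: f = 1.7 + (10.9 - 1.7) * 0.637628
Step 4: f = 1.7 + 9.2 * 0.637628
Step 5: f = 7.57 cm/hr

7.57


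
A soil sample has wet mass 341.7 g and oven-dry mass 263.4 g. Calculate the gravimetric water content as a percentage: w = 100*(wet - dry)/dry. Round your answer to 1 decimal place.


Step 1: Water mass = wet - dry = 341.7 - 263.4 = 78.3 g
Step 2: w = 100 * water mass / dry mass
Step 3: w = 100 * 78.3 / 263.4 = 29.7%

29.7


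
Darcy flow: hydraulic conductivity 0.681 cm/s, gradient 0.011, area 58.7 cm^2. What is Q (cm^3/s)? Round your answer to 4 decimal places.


Step 1: Apply Darcy's law: Q = K * i * A
Step 2: Q = 0.681 * 0.011 * 58.7
Step 3: Q = 0.4397 cm^3/s

0.4397


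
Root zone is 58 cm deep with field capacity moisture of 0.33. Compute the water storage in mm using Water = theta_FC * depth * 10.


Step 1: Water (mm) = theta_FC * depth (cm) * 10
Step 2: Water = 0.33 * 58 * 10
Step 3: Water = 191.4 mm

191.4


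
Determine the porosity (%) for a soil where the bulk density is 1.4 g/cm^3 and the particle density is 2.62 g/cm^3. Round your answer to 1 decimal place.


Step 1: Formula: n = 100 * (1 - BD / PD)
Step 2: n = 100 * (1 - 1.4 / 2.62)
Step 3: n = 100 * (1 - 0.53435)
Step 4: n = 46.6%

46.6


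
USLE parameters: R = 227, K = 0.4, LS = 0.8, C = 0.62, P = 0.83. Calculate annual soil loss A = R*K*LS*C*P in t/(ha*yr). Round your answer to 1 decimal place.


Step 1: A = R * K * LS * C * P
Step 2: R * K = 227 * 0.4 = 90.8
Step 3: (R*K) * LS = 90.8 * 0.8 = 72.64
Step 4: * C * P = 72.64 * 0.62 * 0.83 = 37.4
Step 5: A = 37.4 t/(ha*yr)

37.4


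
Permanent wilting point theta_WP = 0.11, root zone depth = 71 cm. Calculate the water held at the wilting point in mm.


Step 1: Water (mm) = theta_WP * depth * 10
Step 2: Water = 0.11 * 71 * 10
Step 3: Water = 78.1 mm

78.1


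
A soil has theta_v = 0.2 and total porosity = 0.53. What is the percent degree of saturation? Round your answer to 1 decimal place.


Step 1: S = 100 * theta_v / n
Step 2: S = 100 * 0.2 / 0.53
Step 3: S = 37.7%

37.7


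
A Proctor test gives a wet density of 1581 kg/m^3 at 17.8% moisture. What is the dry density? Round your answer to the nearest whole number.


Step 1: Dry density = wet density / (1 + w/100)
Step 2: Dry density = 1581 / (1 + 17.8/100)
Step 3: Dry density = 1581 / 1.178
Step 4: Dry density = 1342 kg/m^3

1342


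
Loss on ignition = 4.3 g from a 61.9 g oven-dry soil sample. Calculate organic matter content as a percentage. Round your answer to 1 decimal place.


Step 1: OM% = 100 * LOI / sample mass
Step 2: OM = 100 * 4.3 / 61.9
Step 3: OM = 6.9%

6.9


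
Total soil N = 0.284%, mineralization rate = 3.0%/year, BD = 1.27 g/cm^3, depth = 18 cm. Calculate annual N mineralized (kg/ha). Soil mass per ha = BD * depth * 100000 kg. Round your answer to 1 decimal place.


Step 1: Soil mass per ha = BD * depth * 100000 = 1.27 * 18 * 100000 = 2286000 kg
Step 2: Total N pool = soil mass * N%/100 = 2286000 * 0.284/100 = 6492.24 kg/ha
Step 3: N mineralized = N pool * rate%/100 = 6492.24 * 3.0/100 = 194.8 kg/ha/yr

194.8


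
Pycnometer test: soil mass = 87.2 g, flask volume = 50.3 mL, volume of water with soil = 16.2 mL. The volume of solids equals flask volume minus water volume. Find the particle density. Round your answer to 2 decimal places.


Step 1: Volume of solids = flask volume - water volume with soil
Step 2: V_solids = 50.3 - 16.2 = 34.1 mL
Step 3: Particle density = mass / V_solids = 87.2 / 34.1 = 2.56 g/cm^3

2.56


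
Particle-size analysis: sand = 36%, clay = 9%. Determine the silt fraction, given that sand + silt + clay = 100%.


Step 1: sand + silt + clay = 100%
Step 2: silt = 100 - sand - clay
Step 3: silt = 100 - 36 - 9
Step 4: silt = 55%

55


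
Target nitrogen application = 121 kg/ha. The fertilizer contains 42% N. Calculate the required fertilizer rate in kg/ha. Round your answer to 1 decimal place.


Step 1: Fertilizer rate = target N / (N content / 100)
Step 2: Rate = 121 / (42 / 100)
Step 3: Rate = 121 / 0.42
Step 4: Rate = 288.1 kg/ha

288.1


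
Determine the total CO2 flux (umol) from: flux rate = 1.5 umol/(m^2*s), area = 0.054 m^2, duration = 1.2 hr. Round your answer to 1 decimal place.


Step 1: Convert time to seconds: 1.2 hr * 3600 = 4320.0 s
Step 2: Total = flux * area * time_s
Step 3: Total = 1.5 * 0.054 * 4320.0
Step 4: Total = 349.9 umol

349.9


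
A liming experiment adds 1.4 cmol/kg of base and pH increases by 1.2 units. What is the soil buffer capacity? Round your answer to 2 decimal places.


Step 1: BC = change in base / change in pH
Step 2: BC = 1.4 / 1.2
Step 3: BC = 1.17 cmol/(kg*pH unit)

1.17


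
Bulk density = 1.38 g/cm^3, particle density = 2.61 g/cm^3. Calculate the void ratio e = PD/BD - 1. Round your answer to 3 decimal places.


Step 1: e = PD / BD - 1
Step 2: e = 2.61 / 1.38 - 1
Step 3: e = 1.8913 - 1
Step 4: e = 0.891

0.891


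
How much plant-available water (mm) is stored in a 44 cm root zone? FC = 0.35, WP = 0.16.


Step 1: Available water = (FC - WP) * depth * 10
Step 2: AW = (0.35 - 0.16) * 44 * 10
Step 3: AW = 0.19 * 44 * 10
Step 4: AW = 83.6 mm

83.6


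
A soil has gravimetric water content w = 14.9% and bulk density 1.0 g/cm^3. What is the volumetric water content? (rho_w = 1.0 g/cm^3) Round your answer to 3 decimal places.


Step 1: theta = (w / 100) * BD / rho_w
Step 2: theta = (14.9 / 100) * 1.0 / 1.0
Step 3: theta = 0.149 * 1.0
Step 4: theta = 0.149

0.149


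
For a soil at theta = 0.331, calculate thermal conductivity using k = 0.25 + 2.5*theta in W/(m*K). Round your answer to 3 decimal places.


Step 1: k = 0.25 + 2.5 * theta
Step 2: k = 0.25 + 2.5 * 0.331
Step 3: k = 0.25 + 0.828
Step 4: k = 1.078 W/(m*K)

1.078


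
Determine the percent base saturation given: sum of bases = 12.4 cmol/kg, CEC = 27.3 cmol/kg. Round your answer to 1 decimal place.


Step 1: BS = 100 * (sum of bases) / CEC
Step 2: BS = 100 * 12.4 / 27.3
Step 3: BS = 45.4%

45.4


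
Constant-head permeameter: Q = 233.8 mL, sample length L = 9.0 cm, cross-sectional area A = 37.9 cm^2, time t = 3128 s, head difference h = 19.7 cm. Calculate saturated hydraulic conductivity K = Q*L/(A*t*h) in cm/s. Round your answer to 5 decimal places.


Step 1: K = Q * L / (A * t * h)
Step 2: Numerator = 233.8 * 9.0 = 2104.2
Step 3: Denominator = 37.9 * 3128 * 19.7 = 2335458.64
Step 4: K = 2104.2 / 2335458.64 = 0.0009 cm/s

0.0009


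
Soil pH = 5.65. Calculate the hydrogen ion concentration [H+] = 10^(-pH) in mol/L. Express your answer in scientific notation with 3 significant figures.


Step 1: [H+] = 10^(-pH)
Step 2: [H+] = 10^(-5.65)
Step 3: [H+] = 2.24e-06 mol/L

2.24e-06


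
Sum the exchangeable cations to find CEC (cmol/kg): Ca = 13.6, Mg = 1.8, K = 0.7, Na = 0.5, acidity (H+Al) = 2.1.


Step 1: CEC = Ca + Mg + K + Na + (H+Al)
Step 2: CEC = 13.6 + 1.8 + 0.7 + 0.5 + 2.1
Step 3: CEC = 18.7 cmol/kg

18.7


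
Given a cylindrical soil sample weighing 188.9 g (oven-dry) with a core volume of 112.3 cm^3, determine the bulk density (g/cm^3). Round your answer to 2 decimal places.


Step 1: Identify the formula: BD = dry mass / volume
Step 2: Substitute values: BD = 188.9 / 112.3
Step 3: BD = 1.68 g/cm^3

1.68


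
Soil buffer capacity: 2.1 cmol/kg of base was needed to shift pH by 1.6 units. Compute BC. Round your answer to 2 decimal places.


Step 1: BC = change in base / change in pH
Step 2: BC = 2.1 / 1.6
Step 3: BC = 1.31 cmol/(kg*pH unit)

1.31


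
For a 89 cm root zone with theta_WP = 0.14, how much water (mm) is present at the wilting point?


Step 1: Water (mm) = theta_WP * depth * 10
Step 2: Water = 0.14 * 89 * 10
Step 3: Water = 124.6 mm

124.6


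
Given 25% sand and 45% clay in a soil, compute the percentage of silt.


Step 1: sand + silt + clay = 100%
Step 2: silt = 100 - sand - clay
Step 3: silt = 100 - 25 - 45
Step 4: silt = 30%

30


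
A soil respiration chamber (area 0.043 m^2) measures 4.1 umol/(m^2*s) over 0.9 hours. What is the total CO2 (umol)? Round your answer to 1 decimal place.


Step 1: Convert time to seconds: 0.9 hr * 3600 = 3240.0 s
Step 2: Total = flux * area * time_s
Step 3: Total = 4.1 * 0.043 * 3240.0
Step 4: Total = 571.2 umol

571.2


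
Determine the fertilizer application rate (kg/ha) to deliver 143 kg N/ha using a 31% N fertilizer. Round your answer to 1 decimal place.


Step 1: Fertilizer rate = target N / (N content / 100)
Step 2: Rate = 143 / (31 / 100)
Step 3: Rate = 143 / 0.31
Step 4: Rate = 461.3 kg/ha

461.3


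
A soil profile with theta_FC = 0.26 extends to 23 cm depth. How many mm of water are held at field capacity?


Step 1: Water (mm) = theta_FC * depth (cm) * 10
Step 2: Water = 0.26 * 23 * 10
Step 3: Water = 59.8 mm

59.8


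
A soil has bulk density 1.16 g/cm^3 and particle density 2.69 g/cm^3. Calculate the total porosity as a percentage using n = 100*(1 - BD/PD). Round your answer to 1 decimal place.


Step 1: Formula: n = 100 * (1 - BD / PD)
Step 2: n = 100 * (1 - 1.16 / 2.69)
Step 3: n = 100 * (1 - 0.43123)
Step 4: n = 56.9%

56.9


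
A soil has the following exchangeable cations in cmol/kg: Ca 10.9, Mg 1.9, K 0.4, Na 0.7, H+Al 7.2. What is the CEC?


Step 1: CEC = Ca + Mg + K + Na + (H+Al)
Step 2: CEC = 10.9 + 1.9 + 0.4 + 0.7 + 7.2
Step 3: CEC = 21.1 cmol/kg

21.1


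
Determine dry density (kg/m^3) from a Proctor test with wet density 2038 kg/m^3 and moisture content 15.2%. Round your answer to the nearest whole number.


Step 1: Dry density = wet density / (1 + w/100)
Step 2: Dry density = 2038 / (1 + 15.2/100)
Step 3: Dry density = 2038 / 1.152
Step 4: Dry density = 1769 kg/m^3

1769


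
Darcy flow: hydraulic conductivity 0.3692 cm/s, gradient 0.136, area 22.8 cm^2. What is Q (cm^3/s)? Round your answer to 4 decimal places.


Step 1: Apply Darcy's law: Q = K * i * A
Step 2: Q = 0.3692 * 0.136 * 22.8
Step 3: Q = 1.1448 cm^3/s

1.1448


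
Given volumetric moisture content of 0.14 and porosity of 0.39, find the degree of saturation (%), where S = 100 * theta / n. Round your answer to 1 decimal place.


Step 1: S = 100 * theta_v / n
Step 2: S = 100 * 0.14 / 0.39
Step 3: S = 35.9%

35.9


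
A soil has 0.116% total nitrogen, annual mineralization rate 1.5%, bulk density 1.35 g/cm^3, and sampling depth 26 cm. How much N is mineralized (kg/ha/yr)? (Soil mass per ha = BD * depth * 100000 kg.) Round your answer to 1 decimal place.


Step 1: Soil mass per ha = BD * depth * 100000 = 1.35 * 26 * 100000 = 3510000 kg
Step 2: Total N pool = soil mass * N%/100 = 3510000 * 0.116/100 = 4071.6 kg/ha
Step 3: N mineralized = N pool * rate%/100 = 4071.6 * 1.5/100 = 61.1 kg/ha/yr

61.1


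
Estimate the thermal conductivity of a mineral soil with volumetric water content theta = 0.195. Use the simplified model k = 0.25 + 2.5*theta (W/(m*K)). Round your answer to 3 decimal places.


Step 1: k = 0.25 + 2.5 * theta
Step 2: k = 0.25 + 2.5 * 0.195
Step 3: k = 0.25 + 0.488
Step 4: k = 0.738 W/(m*K)

0.738


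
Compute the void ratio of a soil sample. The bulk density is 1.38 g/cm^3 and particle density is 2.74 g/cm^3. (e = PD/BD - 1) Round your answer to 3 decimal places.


Step 1: e = PD / BD - 1
Step 2: e = 2.74 / 1.38 - 1
Step 3: e = 1.98551 - 1
Step 4: e = 0.986

0.986


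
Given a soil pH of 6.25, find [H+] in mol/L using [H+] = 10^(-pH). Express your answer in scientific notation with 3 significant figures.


Step 1: [H+] = 10^(-pH)
Step 2: [H+] = 10^(-6.25)
Step 3: [H+] = 5.62e-07 mol/L

5.62e-07


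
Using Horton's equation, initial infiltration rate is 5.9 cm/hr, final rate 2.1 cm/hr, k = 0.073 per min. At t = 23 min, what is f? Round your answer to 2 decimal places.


Step 1: f = fc + (f0 - fc) * exp(-k * t)
Step 2: exp(-0.073 * 23) = 0.18656
Step 3: f = 2.1 + (5.9 - 2.1) * 0.18656
Step 4: f = 2.1 + 3.8 * 0.18656
Step 5: f = 2.81 cm/hr

2.81


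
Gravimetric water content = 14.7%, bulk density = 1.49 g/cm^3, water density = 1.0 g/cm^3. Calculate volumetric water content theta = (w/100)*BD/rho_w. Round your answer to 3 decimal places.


Step 1: theta = (w / 100) * BD / rho_w
Step 2: theta = (14.7 / 100) * 1.49 / 1.0
Step 3: theta = 0.147 * 1.49
Step 4: theta = 0.219

0.219


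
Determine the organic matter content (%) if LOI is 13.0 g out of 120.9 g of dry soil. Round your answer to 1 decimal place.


Step 1: OM% = 100 * LOI / sample mass
Step 2: OM = 100 * 13.0 / 120.9
Step 3: OM = 10.8%

10.8


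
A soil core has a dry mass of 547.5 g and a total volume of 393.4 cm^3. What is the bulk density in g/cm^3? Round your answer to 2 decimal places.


Step 1: Identify the formula: BD = dry mass / volume
Step 2: Substitute values: BD = 547.5 / 393.4
Step 3: BD = 1.39 g/cm^3

1.39


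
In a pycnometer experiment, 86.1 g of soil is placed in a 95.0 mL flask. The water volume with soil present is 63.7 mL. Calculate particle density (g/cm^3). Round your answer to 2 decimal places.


Step 1: Volume of solids = flask volume - water volume with soil
Step 2: V_solids = 95.0 - 63.7 = 31.3 mL
Step 3: Particle density = mass / V_solids = 86.1 / 31.3 = 2.75 g/cm^3

2.75


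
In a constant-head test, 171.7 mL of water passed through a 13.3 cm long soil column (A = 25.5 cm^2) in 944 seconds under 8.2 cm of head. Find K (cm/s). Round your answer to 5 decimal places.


Step 1: K = Q * L / (A * t * h)
Step 2: Numerator = 171.7 * 13.3 = 2283.61
Step 3: Denominator = 25.5 * 944 * 8.2 = 197390.4
Step 4: K = 2283.61 / 197390.4 = 0.01157 cm/s

0.01157


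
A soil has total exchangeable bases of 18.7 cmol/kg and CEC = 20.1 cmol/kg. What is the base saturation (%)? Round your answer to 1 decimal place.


Step 1: BS = 100 * (sum of bases) / CEC
Step 2: BS = 100 * 18.7 / 20.1
Step 3: BS = 93.0%

93.0


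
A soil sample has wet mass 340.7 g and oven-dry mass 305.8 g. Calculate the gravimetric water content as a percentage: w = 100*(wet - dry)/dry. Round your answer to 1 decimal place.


Step 1: Water mass = wet - dry = 340.7 - 305.8 = 34.9 g
Step 2: w = 100 * water mass / dry mass
Step 3: w = 100 * 34.9 / 305.8 = 11.4%

11.4


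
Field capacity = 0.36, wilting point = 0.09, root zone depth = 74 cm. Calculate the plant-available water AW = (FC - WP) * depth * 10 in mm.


Step 1: Available water = (FC - WP) * depth * 10
Step 2: AW = (0.36 - 0.09) * 74 * 10
Step 3: AW = 0.27 * 74 * 10
Step 4: AW = 199.8 mm

199.8


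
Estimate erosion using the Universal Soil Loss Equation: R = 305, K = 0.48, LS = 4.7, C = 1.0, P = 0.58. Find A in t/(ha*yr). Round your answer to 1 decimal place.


Step 1: A = R * K * LS * C * P
Step 2: R * K = 305 * 0.48 = 146.4
Step 3: (R*K) * LS = 146.4 * 4.7 = 688.08
Step 4: * C * P = 688.08 * 1.0 * 0.58 = 399.1
Step 5: A = 399.1 t/(ha*yr)

399.1


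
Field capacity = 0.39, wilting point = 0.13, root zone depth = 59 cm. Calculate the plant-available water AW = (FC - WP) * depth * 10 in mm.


Step 1: Available water = (FC - WP) * depth * 10
Step 2: AW = (0.39 - 0.13) * 59 * 10
Step 3: AW = 0.26 * 59 * 10
Step 4: AW = 153.4 mm

153.4


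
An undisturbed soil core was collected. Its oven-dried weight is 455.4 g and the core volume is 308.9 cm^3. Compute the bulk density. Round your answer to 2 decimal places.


Step 1: Identify the formula: BD = dry mass / volume
Step 2: Substitute values: BD = 455.4 / 308.9
Step 3: BD = 1.47 g/cm^3

1.47


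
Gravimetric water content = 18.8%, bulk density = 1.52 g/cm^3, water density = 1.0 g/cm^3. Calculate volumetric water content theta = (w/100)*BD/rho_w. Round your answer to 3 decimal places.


Step 1: theta = (w / 100) * BD / rho_w
Step 2: theta = (18.8 / 100) * 1.52 / 1.0
Step 3: theta = 0.188 * 1.52
Step 4: theta = 0.286

0.286


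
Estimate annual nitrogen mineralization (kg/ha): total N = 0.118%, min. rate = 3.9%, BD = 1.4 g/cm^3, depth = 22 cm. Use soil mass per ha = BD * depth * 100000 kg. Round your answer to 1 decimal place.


Step 1: Soil mass per ha = BD * depth * 100000 = 1.4 * 22 * 100000 = 3080000 kg
Step 2: Total N pool = soil mass * N%/100 = 3080000 * 0.118/100 = 3634.4 kg/ha
Step 3: N mineralized = N pool * rate%/100 = 3634.4 * 3.9/100 = 141.7 kg/ha/yr

141.7


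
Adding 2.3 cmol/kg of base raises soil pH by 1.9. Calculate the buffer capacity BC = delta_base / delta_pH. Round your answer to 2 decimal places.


Step 1: BC = change in base / change in pH
Step 2: BC = 2.3 / 1.9
Step 3: BC = 1.21 cmol/(kg*pH unit)

1.21


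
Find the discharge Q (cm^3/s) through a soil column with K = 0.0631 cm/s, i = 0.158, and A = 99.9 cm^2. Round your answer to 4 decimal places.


Step 1: Apply Darcy's law: Q = K * i * A
Step 2: Q = 0.0631 * 0.158 * 99.9
Step 3: Q = 0.996 cm^3/s

0.996


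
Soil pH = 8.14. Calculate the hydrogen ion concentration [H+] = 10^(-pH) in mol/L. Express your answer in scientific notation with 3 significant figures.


Step 1: [H+] = 10^(-pH)
Step 2: [H+] = 10^(-8.14)
Step 3: [H+] = 7.24e-09 mol/L

7.24e-09


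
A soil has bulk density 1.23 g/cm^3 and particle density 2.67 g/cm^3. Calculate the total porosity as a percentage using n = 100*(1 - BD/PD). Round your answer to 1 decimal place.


Step 1: Formula: n = 100 * (1 - BD / PD)
Step 2: n = 100 * (1 - 1.23 / 2.67)
Step 3: n = 100 * (1 - 0.46067)
Step 4: n = 53.9%

53.9


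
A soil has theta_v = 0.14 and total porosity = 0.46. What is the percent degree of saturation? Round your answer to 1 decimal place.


Step 1: S = 100 * theta_v / n
Step 2: S = 100 * 0.14 / 0.46
Step 3: S = 30.4%

30.4


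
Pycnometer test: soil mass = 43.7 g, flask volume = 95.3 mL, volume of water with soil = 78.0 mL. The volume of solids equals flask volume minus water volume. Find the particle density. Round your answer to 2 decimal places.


Step 1: Volume of solids = flask volume - water volume with soil
Step 2: V_solids = 95.3 - 78.0 = 17.3 mL
Step 3: Particle density = mass / V_solids = 43.7 / 17.3 = 2.53 g/cm^3

2.53


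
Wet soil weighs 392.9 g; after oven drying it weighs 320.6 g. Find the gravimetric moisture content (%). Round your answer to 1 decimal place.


Step 1: Water mass = wet - dry = 392.9 - 320.6 = 72.3 g
Step 2: w = 100 * water mass / dry mass
Step 3: w = 100 * 72.3 / 320.6 = 22.6%

22.6


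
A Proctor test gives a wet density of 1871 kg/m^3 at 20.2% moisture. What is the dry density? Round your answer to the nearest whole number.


Step 1: Dry density = wet density / (1 + w/100)
Step 2: Dry density = 1871 / (1 + 20.2/100)
Step 3: Dry density = 1871 / 1.202
Step 4: Dry density = 1557 kg/m^3

1557


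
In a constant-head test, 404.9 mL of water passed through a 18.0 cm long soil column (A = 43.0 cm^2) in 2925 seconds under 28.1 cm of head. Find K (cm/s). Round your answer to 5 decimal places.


Step 1: K = Q * L / (A * t * h)
Step 2: Numerator = 404.9 * 18.0 = 7288.2
Step 3: Denominator = 43.0 * 2925 * 28.1 = 3534277.5
Step 4: K = 7288.2 / 3534277.5 = 0.00206 cm/s

0.00206


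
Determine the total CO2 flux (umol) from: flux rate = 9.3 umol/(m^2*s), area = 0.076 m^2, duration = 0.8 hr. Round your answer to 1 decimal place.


Step 1: Convert time to seconds: 0.8 hr * 3600 = 2880.0 s
Step 2: Total = flux * area * time_s
Step 3: Total = 9.3 * 0.076 * 2880.0
Step 4: Total = 2035.6 umol

2035.6


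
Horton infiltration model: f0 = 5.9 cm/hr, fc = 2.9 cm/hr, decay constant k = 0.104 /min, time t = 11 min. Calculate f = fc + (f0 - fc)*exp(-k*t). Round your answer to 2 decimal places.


Step 1: f = fc + (f0 - fc) * exp(-k * t)
Step 2: exp(-0.104 * 11) = 0.318542
Step 3: f = 2.9 + (5.9 - 2.9) * 0.318542
Step 4: f = 2.9 + 3.0 * 0.318542
Step 5: f = 3.86 cm/hr

3.86


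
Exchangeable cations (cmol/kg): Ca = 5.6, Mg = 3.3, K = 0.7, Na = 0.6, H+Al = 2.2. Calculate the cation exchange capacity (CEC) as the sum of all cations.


Step 1: CEC = Ca + Mg + K + Na + (H+Al)
Step 2: CEC = 5.6 + 3.3 + 0.7 + 0.6 + 2.2
Step 3: CEC = 12.4 cmol/kg

12.4


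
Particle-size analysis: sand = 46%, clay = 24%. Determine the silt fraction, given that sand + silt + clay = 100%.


Step 1: sand + silt + clay = 100%
Step 2: silt = 100 - sand - clay
Step 3: silt = 100 - 46 - 24
Step 4: silt = 30%

30


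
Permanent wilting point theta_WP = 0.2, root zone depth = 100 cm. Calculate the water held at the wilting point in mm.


Step 1: Water (mm) = theta_WP * depth * 10
Step 2: Water = 0.2 * 100 * 10
Step 3: Water = 200.0 mm

200.0


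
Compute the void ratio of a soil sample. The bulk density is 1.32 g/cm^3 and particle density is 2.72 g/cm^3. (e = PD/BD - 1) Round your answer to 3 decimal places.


Step 1: e = PD / BD - 1
Step 2: e = 2.72 / 1.32 - 1
Step 3: e = 2.06061 - 1
Step 4: e = 1.061

1.061


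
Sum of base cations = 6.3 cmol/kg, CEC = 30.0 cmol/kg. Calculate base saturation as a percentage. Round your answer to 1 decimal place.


Step 1: BS = 100 * (sum of bases) / CEC
Step 2: BS = 100 * 6.3 / 30.0
Step 3: BS = 21.0%

21.0


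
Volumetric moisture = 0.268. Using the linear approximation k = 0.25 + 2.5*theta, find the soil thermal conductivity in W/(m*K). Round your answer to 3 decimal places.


Step 1: k = 0.25 + 2.5 * theta
Step 2: k = 0.25 + 2.5 * 0.268
Step 3: k = 0.25 + 0.67
Step 4: k = 0.92 W/(m*K)

0.92


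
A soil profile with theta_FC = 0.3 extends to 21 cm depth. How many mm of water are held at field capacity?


Step 1: Water (mm) = theta_FC * depth (cm) * 10
Step 2: Water = 0.3 * 21 * 10
Step 3: Water = 63.0 mm

63.0


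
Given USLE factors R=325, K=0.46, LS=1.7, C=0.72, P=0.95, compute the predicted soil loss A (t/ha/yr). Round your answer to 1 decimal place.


Step 1: A = R * K * LS * C * P
Step 2: R * K = 325 * 0.46 = 149.5
Step 3: (R*K) * LS = 149.5 * 1.7 = 254.15
Step 4: * C * P = 254.15 * 0.72 * 0.95 = 173.8
Step 5: A = 173.8 t/(ha*yr)

173.8


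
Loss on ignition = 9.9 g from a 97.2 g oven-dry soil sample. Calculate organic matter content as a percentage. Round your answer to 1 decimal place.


Step 1: OM% = 100 * LOI / sample mass
Step 2: OM = 100 * 9.9 / 97.2
Step 3: OM = 10.2%

10.2


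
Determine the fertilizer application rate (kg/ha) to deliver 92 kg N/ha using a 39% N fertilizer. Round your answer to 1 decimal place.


Step 1: Fertilizer rate = target N / (N content / 100)
Step 2: Rate = 92 / (39 / 100)
Step 3: Rate = 92 / 0.39
Step 4: Rate = 235.9 kg/ha

235.9


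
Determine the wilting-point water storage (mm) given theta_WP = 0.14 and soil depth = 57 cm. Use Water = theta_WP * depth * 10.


Step 1: Water (mm) = theta_WP * depth * 10
Step 2: Water = 0.14 * 57 * 10
Step 3: Water = 79.8 mm

79.8


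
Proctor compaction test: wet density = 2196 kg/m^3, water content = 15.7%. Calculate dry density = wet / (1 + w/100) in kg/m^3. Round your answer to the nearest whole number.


Step 1: Dry density = wet density / (1 + w/100)
Step 2: Dry density = 2196 / (1 + 15.7/100)
Step 3: Dry density = 2196 / 1.157
Step 4: Dry density = 1898 kg/m^3

1898


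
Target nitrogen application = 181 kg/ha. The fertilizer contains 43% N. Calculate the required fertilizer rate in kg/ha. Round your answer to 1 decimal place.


Step 1: Fertilizer rate = target N / (N content / 100)
Step 2: Rate = 181 / (43 / 100)
Step 3: Rate = 181 / 0.43
Step 4: Rate = 420.9 kg/ha

420.9


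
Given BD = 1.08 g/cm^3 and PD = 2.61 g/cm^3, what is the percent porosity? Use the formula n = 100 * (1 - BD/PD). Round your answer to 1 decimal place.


Step 1: Formula: n = 100 * (1 - BD / PD)
Step 2: n = 100 * (1 - 1.08 / 2.61)
Step 3: n = 100 * (1 - 0.41379)
Step 4: n = 58.6%

58.6


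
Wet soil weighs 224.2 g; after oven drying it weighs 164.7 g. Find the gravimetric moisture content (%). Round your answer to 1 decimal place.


Step 1: Water mass = wet - dry = 224.2 - 164.7 = 59.5 g
Step 2: w = 100 * water mass / dry mass
Step 3: w = 100 * 59.5 / 164.7 = 36.1%

36.1


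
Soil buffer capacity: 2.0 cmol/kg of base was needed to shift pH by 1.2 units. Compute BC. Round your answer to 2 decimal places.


Step 1: BC = change in base / change in pH
Step 2: BC = 2.0 / 1.2
Step 3: BC = 1.67 cmol/(kg*pH unit)

1.67


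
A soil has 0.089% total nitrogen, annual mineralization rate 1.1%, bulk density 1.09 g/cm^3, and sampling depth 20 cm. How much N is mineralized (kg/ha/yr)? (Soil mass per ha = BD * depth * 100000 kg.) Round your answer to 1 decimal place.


Step 1: Soil mass per ha = BD * depth * 100000 = 1.09 * 20 * 100000 = 2180000 kg
Step 2: Total N pool = soil mass * N%/100 = 2180000 * 0.089/100 = 1940.2 kg/ha
Step 3: N mineralized = N pool * rate%/100 = 1940.2 * 1.1/100 = 21.3 kg/ha/yr

21.3


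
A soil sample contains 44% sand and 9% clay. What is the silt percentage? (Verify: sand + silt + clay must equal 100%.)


Step 1: sand + silt + clay = 100%
Step 2: silt = 100 - sand - clay
Step 3: silt = 100 - 44 - 9
Step 4: silt = 47%

47


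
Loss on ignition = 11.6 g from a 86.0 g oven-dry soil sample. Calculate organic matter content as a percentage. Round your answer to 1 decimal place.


Step 1: OM% = 100 * LOI / sample mass
Step 2: OM = 100 * 11.6 / 86.0
Step 3: OM = 13.5%

13.5


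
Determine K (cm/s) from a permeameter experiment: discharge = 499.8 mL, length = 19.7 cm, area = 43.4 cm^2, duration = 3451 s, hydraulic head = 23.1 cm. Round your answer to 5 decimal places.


Step 1: K = Q * L / (A * t * h)
Step 2: Numerator = 499.8 * 19.7 = 9846.06
Step 3: Denominator = 43.4 * 3451 * 23.1 = 3459765.54
Step 4: K = 9846.06 / 3459765.54 = 0.00285 cm/s

0.00285


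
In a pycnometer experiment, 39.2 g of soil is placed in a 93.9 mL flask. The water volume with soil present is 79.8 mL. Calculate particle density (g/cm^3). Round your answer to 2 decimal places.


Step 1: Volume of solids = flask volume - water volume with soil
Step 2: V_solids = 93.9 - 79.8 = 14.1 mL
Step 3: Particle density = mass / V_solids = 39.2 / 14.1 = 2.78 g/cm^3

2.78


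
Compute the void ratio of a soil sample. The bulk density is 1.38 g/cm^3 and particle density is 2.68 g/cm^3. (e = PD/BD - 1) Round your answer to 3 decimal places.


Step 1: e = PD / BD - 1
Step 2: e = 2.68 / 1.38 - 1
Step 3: e = 1.94203 - 1
Step 4: e = 0.942

0.942


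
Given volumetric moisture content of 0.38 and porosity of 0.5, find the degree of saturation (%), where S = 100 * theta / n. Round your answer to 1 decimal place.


Step 1: S = 100 * theta_v / n
Step 2: S = 100 * 0.38 / 0.5
Step 3: S = 76.0%

76.0


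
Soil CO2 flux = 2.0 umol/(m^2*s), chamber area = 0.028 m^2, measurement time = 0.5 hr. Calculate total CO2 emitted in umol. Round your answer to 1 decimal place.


Step 1: Convert time to seconds: 0.5 hr * 3600 = 1800.0 s
Step 2: Total = flux * area * time_s
Step 3: Total = 2.0 * 0.028 * 1800.0
Step 4: Total = 100.8 umol

100.8


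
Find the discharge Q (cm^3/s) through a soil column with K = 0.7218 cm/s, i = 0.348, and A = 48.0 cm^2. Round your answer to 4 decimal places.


Step 1: Apply Darcy's law: Q = K * i * A
Step 2: Q = 0.7218 * 0.348 * 48.0
Step 3: Q = 12.0569 cm^3/s

12.0569
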